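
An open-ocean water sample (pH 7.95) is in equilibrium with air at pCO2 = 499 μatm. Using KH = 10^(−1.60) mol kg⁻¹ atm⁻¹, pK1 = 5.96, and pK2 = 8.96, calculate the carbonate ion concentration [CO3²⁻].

[CO2*] = KH · pCO2 = 10^(−1.60) × 499×10^-6 = 1.253×10^-5 mol/kg
α₀ = 1/(1 + K1/[H⁺] + K1K2/[H⁺]²) = 1/(1 + 10^+1.99 + 10^+0.98) = 0.009236
DIC = [CO2*]/α₀ = 1.253×10^-5 / 0.009236 = 1.357 mmol/kg
[CO3²⁻] = α₂·DIC; α₂ = 0.08820, so [CO3²⁻] = 0.08820 × 1.357 = 0.120 mmol/kg

[CO3²⁻] = 0.120 mmol/kg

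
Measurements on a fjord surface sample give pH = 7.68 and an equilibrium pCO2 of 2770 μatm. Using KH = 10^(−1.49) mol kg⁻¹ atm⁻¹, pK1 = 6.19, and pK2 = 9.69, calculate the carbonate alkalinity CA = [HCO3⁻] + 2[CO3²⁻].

CA = 2.82 mmol/kg

[CO2*] = KH · pCO2 = 10^(−1.49) × 2770×10^-6 = 8.964×10^-5 mol/kg
α₀ = 1/(1 + K1/[H⁺] + K1K2/[H⁺]²) = 1/(1 + 10^+1.49 + 10^-0.52) = 0.03105
DIC = [CO2*]/α₀ = 8.964×10^-5 / 0.03105 = 2.887 mmol/kg
CA = (α₁ + 2α₂)·DIC = (0.9596 + 2×0.009377) × 2.887 = 2.82 mmol/kg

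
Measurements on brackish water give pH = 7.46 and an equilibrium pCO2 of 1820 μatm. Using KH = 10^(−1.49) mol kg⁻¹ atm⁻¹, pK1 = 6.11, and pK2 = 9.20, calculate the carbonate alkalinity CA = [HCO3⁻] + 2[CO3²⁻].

[CO2*] = KH · pCO2 = 10^(−1.49) × 1820×10^-6 = 5.889×10^-5 mol/kg
α₀ = 1/(1 + K1/[H⁺] + K1K2/[H⁺]²) = 1/(1 + 10^+1.35 + 10^-0.39) = 0.04203
DIC = [CO2*]/α₀ = 5.889×10^-5 / 0.04203 = 1.401 mmol/kg
CA = (α₁ + 2α₂)·DIC = (0.9409 + 2×0.01712) × 1.401 = 1.37 mmol/kg

CA = 1.37 mmol/kg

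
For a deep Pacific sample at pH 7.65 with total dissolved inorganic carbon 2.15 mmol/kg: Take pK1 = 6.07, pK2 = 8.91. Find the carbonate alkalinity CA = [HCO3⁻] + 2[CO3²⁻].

CA = 2.21 mmol/kg

CA = [HCO3⁻] + 2[CO3²⁻] = (α₁ + 2α₂)·DIC
At pH 7.65: [H⁺]/K1 = 10^-1.58 = 0.026303, K2/[H⁺] = 10^-1.26 = 0.054954
α₁ = 1/(1 + 0.026303 + 0.054954) = 1/1.0813 = 0.9248; α₂ = α₁·K2/[H⁺] = 0.05082
α₁ + 2α₂ = 1.0265
CA = 1.0265 × 2.15 = 2.21 mmol/kg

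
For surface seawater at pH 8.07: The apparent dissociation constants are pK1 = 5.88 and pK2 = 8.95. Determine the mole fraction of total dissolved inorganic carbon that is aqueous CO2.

α₀ = 1 / (1 + K1/[H⁺] + K1K2/[H⁺]²) = 1 / (1 + 10^+2.19 + 10^+1.31)
   = 1 / (1 + 154.88 + 20.417) = 1/176.30 = 0.005672

α₀ = 0.00567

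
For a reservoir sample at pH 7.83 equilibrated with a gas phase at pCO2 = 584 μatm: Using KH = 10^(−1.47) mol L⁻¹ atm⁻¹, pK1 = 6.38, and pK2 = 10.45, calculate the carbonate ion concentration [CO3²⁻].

[CO3²⁻] = 1.34 μmol/L

[CO2*] = KH · pCO2 = 10^(−1.47) × 584×10^-6 = 1.979×10^-5 mol/L
α₀ = 1/(1 + K1/[H⁺] + K1K2/[H⁺]²) = 1/(1 + 10^+1.45 + 10^-1.17) = 0.03419
DIC = [CO2*]/α₀ = 1.979×10^-5 / 0.03419 = 0.5788 mmol/L
[CO3²⁻] = α₂·DIC; α₂ = 0.002311, so [CO3²⁻] = 0.002311 × 0.5788 = 0.00134 mmol/L = 1.34 μmol/L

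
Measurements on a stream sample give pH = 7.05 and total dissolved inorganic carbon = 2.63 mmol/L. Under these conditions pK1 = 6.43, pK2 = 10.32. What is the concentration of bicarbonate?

[HCO3⁻] = 2.12 mmol/L

α₁ = 1 / (1 + [H⁺]/K1 + K2/[H⁺]) = 1 / (1 + 10^-0.62 + 10^-3.27)
   = 1 / (1 + 0.23988 + 0.00053703) = 1/1.2404 = 0.8062
[HCO3⁻] = α₁ × DIC = 0.8062 × 2.63 = 2.12 mmol/L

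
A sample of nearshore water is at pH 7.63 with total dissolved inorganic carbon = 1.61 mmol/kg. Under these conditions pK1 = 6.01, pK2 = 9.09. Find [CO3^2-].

α₂ = 1 / (1 + [H⁺]/K2 + [H⁺]²/(K1K2)) = 1 / (1 + 10^+1.46 + 10^-0.16)
   = 1 / (1 + 28.840 + 0.69183) = 1/30.532 = 0.03275
[CO3²⁻] = α₂ × DIC = 0.03275 × 1.61 = 0.0527 mmol/kg

[CO3²⁻] = 0.0527 mmol/kg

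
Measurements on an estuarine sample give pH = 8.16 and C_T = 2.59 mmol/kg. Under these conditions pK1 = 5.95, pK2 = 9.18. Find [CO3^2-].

[CO3²⁻] = 0.225 mmol/kg

α₂ = 1 / (1 + [H⁺]/K2 + [H⁺]²/(K1K2)) = 1 / (1 + 10^+1.02 + 10^-1.19)
   = 1 / (1 + 10.471 + 0.064565) = 1/11.536 = 0.08669
[CO3²⁻] = α₂ × DIC = 0.08669 × 2.59 = 0.225 mmol/kg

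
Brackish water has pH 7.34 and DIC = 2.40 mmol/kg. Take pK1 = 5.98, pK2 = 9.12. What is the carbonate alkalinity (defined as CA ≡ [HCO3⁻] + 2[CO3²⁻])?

CA = [HCO3⁻] + 2[CO3²⁻] = (α₁ + 2α₂)·DIC
At pH 7.34: [H⁺]/K1 = 10^-1.36 = 0.043652, K2/[H⁺] = 10^-1.78 = 0.016596
α₁ = 1/(1 + 0.043652 + 0.016596) = 1/1.0602 = 0.9432; α₂ = α₁·K2/[H⁺] = 0.01565
α₁ + 2α₂ = 0.9745
CA = 0.9745 × 2.40 = 2.34 mmol/kg

CA = 2.34 mmol/kg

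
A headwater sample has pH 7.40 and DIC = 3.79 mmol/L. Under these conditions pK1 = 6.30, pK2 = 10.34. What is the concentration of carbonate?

α₂ = 1 / (1 + [H⁺]/K2 + [H⁺]²/(K1K2)) = 1 / (1 + 10^+2.94 + 10^+1.84)
   = 1 / (1 + 870.96 + 69.183) = 1/941.15 = 0.001063
[CO3²⁻] = α₂ × DIC = 0.001063 × 3.79 = 0.00403 mmol/L = 4.03 μmol/L

[CO3²⁻] = 4.03 μmol/L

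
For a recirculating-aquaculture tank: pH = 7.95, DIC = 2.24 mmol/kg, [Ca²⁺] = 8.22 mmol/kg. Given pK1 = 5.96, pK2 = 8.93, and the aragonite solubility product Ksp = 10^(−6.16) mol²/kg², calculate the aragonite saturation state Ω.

Ω = 2.50

α₂ = 1 / (1 + [H⁺]/K2 + [H⁺]²/(K1K2)) = 1 / (1 + 10^+0.98 + 10^-1.01)
   = 1 / (1 + 9.5499 + 0.097724) = 1/10.648 = 0.09392
[CO3²⁻] = α₂ × DIC = 0.09392 × 2.24 = 0.2104 mmol/kg
Ksp = 10^(−6.16) = 6.918×10^-7
Ω = [Ca²⁺][CO3²⁻]/Ksp = (8.22×10^-3)(2.104×10^-4) / 6.918×10^-7 = 2.50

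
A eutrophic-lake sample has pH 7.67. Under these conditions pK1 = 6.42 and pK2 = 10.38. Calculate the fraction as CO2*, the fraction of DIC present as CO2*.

α₀ = 1 / (1 + K1/[H⁺] + K1K2/[H⁺]²) = 1 / (1 + 10^+1.25 + 10^-1.46)
   = 1 / (1 + 17.783 + 0.034674) = 1/18.817 = 0.05314

α₀ = 0.0531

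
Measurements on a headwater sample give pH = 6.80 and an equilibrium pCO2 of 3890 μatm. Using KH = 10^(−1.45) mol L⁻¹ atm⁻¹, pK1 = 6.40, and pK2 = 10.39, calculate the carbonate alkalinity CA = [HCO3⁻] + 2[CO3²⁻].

CA = 0.347 mmol/L

[CO2*] = KH · pCO2 = 10^(−1.45) × 3890×10^-6 = 1.380×10^-4 mol/L
α₀ = 1/(1 + K1/[H⁺] + K1K2/[H⁺]²) = 1/(1 + 10^+0.40 + 10^-3.19) = 0.2847
DIC = [CO2*]/α₀ = 1.380×10^-4 / 0.2847 = 0.4848 mmol/L
CA = (α₁ + 2α₂)·DIC = (0.7151 + 2×0.0001838) × 0.4848 = 0.347 mmol/L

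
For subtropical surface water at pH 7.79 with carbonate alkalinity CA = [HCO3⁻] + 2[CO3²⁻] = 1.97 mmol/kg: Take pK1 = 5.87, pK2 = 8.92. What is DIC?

DIC = 1.86 mmol/kg

CA = [HCO3⁻] + 2[CO3²⁻] = (α₁ + 2α₂)·DIC
At pH 7.79: [H⁺]/K1 = 10^-1.92 = 0.012023, K2/[H⁺] = 10^-1.13 = 0.074131
α₁ = 1/(1 + 0.012023 + 0.074131) = 1/1.0862 = 0.9207; α₂ = α₁·K2/[H⁺] = 0.06825
α₁ + 2α₂ = 1.0572
DIC = CA / (α₁ + 2α₂) = 1.97 / 1.0572 = 1.86 mmol/kg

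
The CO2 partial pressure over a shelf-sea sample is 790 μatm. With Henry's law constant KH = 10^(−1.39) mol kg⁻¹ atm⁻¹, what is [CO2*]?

KH = 10^(−1.39) = 4.074×10^-2 mol kg⁻¹ atm⁻¹
[CO2*] = KH · pCO2 = 4.074×10^-2 × 790×10^-6 atm = 3.22×10^-5 mol/kg

[CO2*] = 32.2 μmol/kg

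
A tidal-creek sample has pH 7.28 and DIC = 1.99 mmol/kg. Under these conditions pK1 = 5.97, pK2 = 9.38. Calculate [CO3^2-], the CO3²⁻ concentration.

α₂ = 1 / (1 + [H⁺]/K2 + [H⁺]²/(K1K2)) = 1 / (1 + 10^+2.10 + 10^+0.79)
   = 1 / (1 + 125.89 + 6.1660) = 1/133.06 = 0.007515
[CO3²⁻] = α₂ × DIC = 0.007515 × 1.99 = 0.0150 mmol/kg = 15.0 μmol/kg

[CO3²⁻] = 15.0 μmol/kg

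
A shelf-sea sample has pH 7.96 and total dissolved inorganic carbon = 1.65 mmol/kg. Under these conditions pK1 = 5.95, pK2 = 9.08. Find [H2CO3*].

α₀ = 1 / (1 + K1/[H⁺] + K1K2/[H⁺]²) = 1 / (1 + 10^+2.01 + 10^+0.89)
   = 1 / (1 + 102.33 + 7.7625) = 1/111.09 = 0.009002
[CO2*] = α₀ × DIC = 0.009002 × 1.65 = 0.0149 mmol/kg = 14.9 μmol/kg

[CO2*] = 14.9 μmol/kg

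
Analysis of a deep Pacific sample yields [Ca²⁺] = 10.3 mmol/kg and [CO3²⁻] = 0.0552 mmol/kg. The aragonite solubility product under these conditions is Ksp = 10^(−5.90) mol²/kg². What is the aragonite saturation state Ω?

Ksp = 10^(−5.90) = 1.259×10^-6
Ω = [Ca²⁺][CO3²⁻]/Ksp = (10.3×10^-3)(0.0552×10^-3) / 1.259×10^-6 = 0.452

Ω = 0.452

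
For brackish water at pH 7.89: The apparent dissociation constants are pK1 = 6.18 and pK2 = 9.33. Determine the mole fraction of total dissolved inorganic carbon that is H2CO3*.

α₀ = 1 / (1 + K1/[H⁺] + K1K2/[H⁺]²) = 1 / (1 + 10^+1.71 + 10^+0.27)
   = 1 / (1 + 51.286 + 1.8621) = 1/54.148 = 0.01847

α₀ = 0.0185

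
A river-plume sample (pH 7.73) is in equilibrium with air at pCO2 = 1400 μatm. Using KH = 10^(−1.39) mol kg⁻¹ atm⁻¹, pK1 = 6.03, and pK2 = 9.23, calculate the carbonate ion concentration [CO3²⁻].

[CO2*] = KH · pCO2 = 10^(−1.39) × 1400×10^-6 = 5.703×10^-5 mol/kg
α₀ = 1/(1 + K1/[H⁺] + K1K2/[H⁺]²) = 1/(1 + 10^+1.70 + 10^+0.20) = 0.01897
DIC = [CO2*]/α₀ = 5.703×10^-5 / 0.01897 = 3.006 mmol/kg
[CO3²⁻] = α₂·DIC; α₂ = 0.03007, so [CO3²⁻] = 0.03007 × 3.006 = 0.0904 mmol/kg

[CO3²⁻] = 0.0904 mmol/kg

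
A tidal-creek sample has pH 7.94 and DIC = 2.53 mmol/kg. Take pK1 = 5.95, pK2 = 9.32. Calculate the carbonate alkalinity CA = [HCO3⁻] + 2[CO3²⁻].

CA = 2.61 mmol/kg

CA = [HCO3⁻] + 2[CO3²⁻] = (α₁ + 2α₂)·DIC
At pH 7.94: [H⁺]/K1 = 10^-1.99 = 0.010233, K2/[H⁺] = 10^-1.38 = 0.041687
α₁ = 1/(1 + 0.010233 + 0.041687) = 1/1.0519 = 0.9506; α₂ = α₁·K2/[H⁺] = 0.03963
α₁ + 2α₂ = 1.0299
CA = 1.0299 × 2.53 = 2.61 mmol/kg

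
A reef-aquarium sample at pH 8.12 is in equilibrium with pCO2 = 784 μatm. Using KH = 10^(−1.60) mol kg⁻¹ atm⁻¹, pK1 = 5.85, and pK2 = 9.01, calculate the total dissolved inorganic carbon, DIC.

[CO2*] = KH · pCO2 = 10^(−1.60) × 784×10^-6 = 1.969×10^-5 mol/kg
α₀ = 1/(1 + K1/[H⁺] + K1K2/[H⁺]²) = 1/(1 + 10^+2.27 + 10^+1.38) = 0.004735
DIC = [CO2*]/α₀ = 1.969×10^-5 / 0.004735 = 4.16 mmol/kg

DIC = 4.16 mmol/kg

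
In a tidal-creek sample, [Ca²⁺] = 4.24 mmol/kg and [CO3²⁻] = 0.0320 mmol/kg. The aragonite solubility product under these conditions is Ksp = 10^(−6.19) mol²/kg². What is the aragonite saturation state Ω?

Ω = 0.210

Ksp = 10^(−6.19) = 6.457×10^-7
Ω = [Ca²⁺][CO3²⁻]/Ksp = (4.24×10^-3)(0.0320×10^-3) / 6.457×10^-7 = 0.210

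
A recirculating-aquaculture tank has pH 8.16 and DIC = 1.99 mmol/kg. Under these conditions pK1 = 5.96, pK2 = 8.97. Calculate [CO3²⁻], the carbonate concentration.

[CO3²⁻] = 0.265 mmol/kg

α₂ = 1 / (1 + [H⁺]/K2 + [H⁺]²/(K1K2)) = 1 / (1 + 10^+0.81 + 10^-1.39)
   = 1 / (1 + 6.4565 + 0.040738) = 1/7.4973 = 0.1334
[CO3²⁻] = α₂ × DIC = 0.1334 × 1.99 = 0.265 mmol/kg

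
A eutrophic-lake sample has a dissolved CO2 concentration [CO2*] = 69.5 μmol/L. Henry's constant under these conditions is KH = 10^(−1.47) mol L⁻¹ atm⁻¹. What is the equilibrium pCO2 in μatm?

KH = 10^(−1.47) = 3.388×10^-2 mol L⁻¹ atm⁻¹
pCO2 = [CO2*]/KH = 69.5×10^-6 / 3.388×10^-2 = 2.05×10^-3 atm = 2050 μatm

pCO2 = 2050 μatm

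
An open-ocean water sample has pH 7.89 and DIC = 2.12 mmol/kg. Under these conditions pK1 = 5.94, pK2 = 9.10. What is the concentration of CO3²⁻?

[CO3²⁻] = 0.122 mmol/kg

α₂ = 1 / (1 + [H⁺]/K2 + [H⁺]²/(K1K2)) = 1 / (1 + 10^+1.21 + 10^-0.74)
   = 1 / (1 + 16.218 + 0.18197) = 1/17.400 = 0.05747
[CO3²⁻] = α₂ × DIC = 0.05747 × 2.12 = 0.122 mmol/kg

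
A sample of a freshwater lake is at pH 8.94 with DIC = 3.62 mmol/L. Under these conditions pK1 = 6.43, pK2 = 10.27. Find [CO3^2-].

α₂ = 1 / (1 + [H⁺]/K2 + [H⁺]²/(K1K2)) = 1 / (1 + 10^+1.33 + 10^-1.18)
   = 1 / (1 + 21.380 + 0.066069) = 1/22.446 = 0.04455
[CO3²⁻] = α₂ × DIC = 0.04455 × 3.62 = 0.161 mmol/L

[CO3²⁻] = 0.161 mmol/L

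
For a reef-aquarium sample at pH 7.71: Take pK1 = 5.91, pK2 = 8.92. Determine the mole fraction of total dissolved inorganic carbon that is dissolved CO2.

α₀ = 0.0147

α₀ = 1 / (1 + K1/[H⁺] + K1K2/[H⁺]²) = 1 / (1 + 10^+1.80 + 10^+0.59)
   = 1 / (1 + 63.096 + 3.8905) = 1/67.986 = 0.01471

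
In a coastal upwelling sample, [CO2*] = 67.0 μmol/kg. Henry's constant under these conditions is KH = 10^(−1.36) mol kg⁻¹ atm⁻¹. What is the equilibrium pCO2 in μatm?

pCO2 = 1530 μatm

KH = 10^(−1.36) = 4.365×10^-2 mol kg⁻¹ atm⁻¹
pCO2 = [CO2*]/KH = 67.0×10^-6 / 4.365×10^-2 = 1.53×10^-3 atm = 1530 μatm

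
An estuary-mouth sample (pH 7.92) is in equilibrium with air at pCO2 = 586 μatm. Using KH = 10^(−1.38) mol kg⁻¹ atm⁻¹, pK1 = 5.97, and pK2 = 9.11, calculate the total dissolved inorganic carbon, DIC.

DIC = 2.34 mmol/kg

[CO2*] = KH · pCO2 = 10^(−1.38) × 586×10^-6 = 2.443×10^-5 mol/kg
α₀ = 1/(1 + K1/[H⁺] + K1K2/[H⁺]²) = 1/(1 + 10^+1.95 + 10^+0.76) = 0.01043
DIC = [CO2*]/α₀ = 2.443×10^-5 / 0.01043 = 2.34 mmol/kg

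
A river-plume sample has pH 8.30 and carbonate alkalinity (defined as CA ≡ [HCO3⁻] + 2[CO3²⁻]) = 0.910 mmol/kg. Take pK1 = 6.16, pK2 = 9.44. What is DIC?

DIC = 0.858 mmol/kg

CA = [HCO3⁻] + 2[CO3²⁻] = (α₁ + 2α₂)·DIC
At pH 8.30: [H⁺]/K1 = 10^-2.14 = 0.0072444, K2/[H⁺] = 10^-1.14 = 0.072444
α₁ = 1/(1 + 0.0072444 + 0.072444) = 1/1.0797 = 0.9262; α₂ = α₁·K2/[H⁺] = 0.06710
α₁ + 2α₂ = 1.0604
DIC = CA / (α₁ + 2α₂) = 0.910 / 1.0604 = 0.858 mmol/kg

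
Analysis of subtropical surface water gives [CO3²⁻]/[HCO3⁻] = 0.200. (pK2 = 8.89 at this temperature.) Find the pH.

pH = 8.19

From K2 = [H⁺][CO3²⁻]/[HCO3⁻]:  pH = pK2 + log₁₀([CO3²⁻]/[HCO3⁻])
log₁₀(0.200) = -0.699
pH = 8.89 + (-0.699) = 8.19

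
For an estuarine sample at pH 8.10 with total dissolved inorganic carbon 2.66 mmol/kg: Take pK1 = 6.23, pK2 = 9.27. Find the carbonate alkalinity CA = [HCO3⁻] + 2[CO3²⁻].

CA = 2.79 mmol/kg

CA = [HCO3⁻] + 2[CO3²⁻] = (α₁ + 2α₂)·DIC
At pH 8.10: [H⁺]/K1 = 10^-1.87 = 0.013490, K2/[H⁺] = 10^-1.17 = 0.067608
α₁ = 1/(1 + 0.013490 + 0.067608) = 1/1.0811 = 0.9250; α₂ = α₁·K2/[H⁺] = 0.06254
α₁ + 2α₂ = 1.0501
CA = 1.0501 × 2.66 = 2.79 mmol/kg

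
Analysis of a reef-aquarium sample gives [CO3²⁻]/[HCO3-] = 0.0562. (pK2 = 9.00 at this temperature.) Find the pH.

From K2 = [H⁺][CO3²⁻]/[HCO3-]:  pH = pK2 + log₁₀([CO3²⁻]/[HCO3-])
log₁₀(0.0562) = -1.250
pH = 9.00 + (-1.250) = 7.75

pH = 7.75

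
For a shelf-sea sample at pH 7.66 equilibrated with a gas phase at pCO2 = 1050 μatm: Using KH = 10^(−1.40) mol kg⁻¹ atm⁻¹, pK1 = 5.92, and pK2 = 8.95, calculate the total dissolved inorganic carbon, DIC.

[CO2*] = KH · pCO2 = 10^(−1.40) × 1050×10^-6 = 4.180×10^-5 mol/kg
α₀ = 1/(1 + K1/[H⁺] + K1K2/[H⁺]²) = 1/(1 + 10^+1.74 + 10^+0.45) = 0.01701
DIC = [CO2*]/α₀ = 4.180×10^-5 / 0.01701 = 2.46 mmol/kg

DIC = 2.46 mmol/kg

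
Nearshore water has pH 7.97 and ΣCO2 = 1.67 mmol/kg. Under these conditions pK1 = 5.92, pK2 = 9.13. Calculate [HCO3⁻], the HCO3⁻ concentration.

[HCO3⁻] = 1.55 mmol/kg

α₁ = 1 / (1 + [H⁺]/K1 + K2/[H⁺]) = 1 / (1 + 10^-2.05 + 10^-1.16)
   = 1 / (1 + 0.0089125 + 0.069183) = 1/1.0781 = 0.9276
[HCO3⁻] = α₁ × DIC = 0.9276 × 1.67 = 1.55 mmol/kg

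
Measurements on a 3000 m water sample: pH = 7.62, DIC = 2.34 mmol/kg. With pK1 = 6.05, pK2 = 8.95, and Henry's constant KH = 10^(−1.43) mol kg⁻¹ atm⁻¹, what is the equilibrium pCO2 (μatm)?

pCO2 = 1580 μatm

α₀ = 1 / (1 + K1/[H⁺] + K1K2/[H⁺]²) = 1 / (1 + 10^+1.57 + 10^+0.24)
   = 1 / (1 + 37.154 + 1.7378) = 1/39.891 = 0.02507
[CO2*] = α₀ × DIC = 0.02507 × 2.34 = 0.05866 mmol/kg
pCO2 = [CO2*]/KH = 5.866×10^-5 / 3.715×10^-2 = 1580 μatm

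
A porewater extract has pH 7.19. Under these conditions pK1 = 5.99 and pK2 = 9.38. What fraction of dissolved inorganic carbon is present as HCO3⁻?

α₁ = 1 / (1 + [H⁺]/K1 + K2/[H⁺]) = 1 / (1 + 10^-1.20 + 10^-2.19)
   = 1 / (1 + 0.063096 + 0.0064565) = 1/1.0696 = 0.9350

α₁ = 0.935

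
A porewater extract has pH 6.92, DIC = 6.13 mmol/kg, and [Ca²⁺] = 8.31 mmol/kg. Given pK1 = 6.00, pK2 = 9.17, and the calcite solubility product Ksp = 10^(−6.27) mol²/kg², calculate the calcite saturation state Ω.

Ω = 0.474

α₂ = 1 / (1 + [H⁺]/K2 + [H⁺]²/(K1K2)) = 1 / (1 + 10^+2.25 + 10^+1.33)
   = 1 / (1 + 177.83 + 21.380) = 1/200.21 = 0.004995
[CO3²⁻] = α₂ × DIC = 0.004995 × 6.13 = 0.03062 mmol/kg
Ksp = 10^(−6.27) = 5.370×10^-7
Ω = [Ca²⁺][CO3²⁻]/Ksp = (8.31×10^-3)(3.062×10^-5) / 5.370×10^-7 = 0.474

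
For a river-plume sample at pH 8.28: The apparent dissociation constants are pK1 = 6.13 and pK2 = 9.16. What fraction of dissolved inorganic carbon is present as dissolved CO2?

α₀ = 0.00622

α₀ = 1 / (1 + K1/[H⁺] + K1K2/[H⁺]²) = 1 / (1 + 10^+2.15 + 10^+1.27)
   = 1 / (1 + 141.25 + 18.621) = 1/160.87 = 0.006216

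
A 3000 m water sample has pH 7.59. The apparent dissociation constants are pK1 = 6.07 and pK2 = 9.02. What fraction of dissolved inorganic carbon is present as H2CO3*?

α₀ = 1 / (1 + K1/[H⁺] + K1K2/[H⁺]²) = 1 / (1 + 10^+1.52 + 10^+0.09)
   = 1 / (1 + 33.113 + 1.2303) = 1/35.343 = 0.02829

α₀ = 0.0283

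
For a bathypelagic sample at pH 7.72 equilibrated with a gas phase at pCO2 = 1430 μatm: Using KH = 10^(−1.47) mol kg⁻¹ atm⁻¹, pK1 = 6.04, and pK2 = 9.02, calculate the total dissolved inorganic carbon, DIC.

[CO2*] = KH · pCO2 = 10^(−1.47) × 1430×10^-6 = 4.845×10^-5 mol/kg
α₀ = 1/(1 + K1/[H⁺] + K1K2/[H⁺]²) = 1/(1 + 10^+1.68 + 10^+0.38) = 0.01951
DIC = [CO2*]/α₀ = 4.845×10^-5 / 0.01951 = 2.48 mmol/kg

DIC = 2.48 mmol/kg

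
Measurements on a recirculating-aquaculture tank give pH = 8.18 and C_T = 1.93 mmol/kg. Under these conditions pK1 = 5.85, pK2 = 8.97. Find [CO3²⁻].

[CO3²⁻] = 0.268 mmol/kg

α₂ = 1 / (1 + [H⁺]/K2 + [H⁺]²/(K1K2)) = 1 / (1 + 10^+0.79 + 10^-1.54)
   = 1 / (1 + 6.1660 + 0.028840) = 1/7.1948 = 0.1390
[CO3²⁻] = α₂ × DIC = 0.1390 × 1.93 = 0.268 mmol/kg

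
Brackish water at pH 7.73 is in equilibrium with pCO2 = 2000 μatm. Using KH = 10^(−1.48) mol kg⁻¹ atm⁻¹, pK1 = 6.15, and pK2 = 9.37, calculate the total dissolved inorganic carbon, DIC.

[CO2*] = KH · pCO2 = 10^(−1.48) × 2000×10^-6 = 6.623×10^-5 mol/kg
α₀ = 1/(1 + K1/[H⁺] + K1K2/[H⁺]²) = 1/(1 + 10^+1.58 + 10^-0.06) = 0.02507
DIC = [CO2*]/α₀ = 6.623×10^-5 / 0.02507 = 2.64 mmol/kg

DIC = 2.64 mmol/kg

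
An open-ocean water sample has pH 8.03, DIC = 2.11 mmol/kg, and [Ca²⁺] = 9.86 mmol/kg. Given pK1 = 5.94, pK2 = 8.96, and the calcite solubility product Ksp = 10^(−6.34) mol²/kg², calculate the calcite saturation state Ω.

Ω = 4.75

α₂ = 1 / (1 + [H⁺]/K2 + [H⁺]²/(K1K2)) = 1 / (1 + 10^+0.93 + 10^-1.16)
   = 1 / (1 + 8.5114 + 0.069183) = 1/9.5806 = 0.1044
[CO3²⁻] = α₂ × DIC = 0.1044 × 2.11 = 0.2202 mmol/kg
Ksp = 10^(−6.34) = 4.571×10^-7
Ω = [Ca²⁺][CO3²⁻]/Ksp = (9.86×10^-3)(2.202×10^-4) / 4.571×10^-7 = 4.75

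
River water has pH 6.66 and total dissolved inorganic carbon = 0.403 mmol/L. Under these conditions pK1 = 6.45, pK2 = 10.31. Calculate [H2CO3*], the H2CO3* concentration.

α₀ = 1 / (1 + K1/[H⁺] + K1K2/[H⁺]²) = 1 / (1 + 10^+0.21 + 10^-3.44)
   = 1 / (1 + 1.6218 + 0.00036308) = 1/2.6222 = 0.3814
[CO2*] = α₀ × DIC = 0.3814 × 0.403 = 0.154 mmol/L

[CO2*] = 0.154 mmol/L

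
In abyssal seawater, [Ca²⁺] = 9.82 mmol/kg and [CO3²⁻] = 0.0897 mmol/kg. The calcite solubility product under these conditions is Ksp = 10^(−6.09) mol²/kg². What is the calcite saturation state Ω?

Ω = 1.08

Ksp = 10^(−6.09) = 8.128×10^-7
Ω = [Ca²⁺][CO3²⁻]/Ksp = (9.82×10^-3)(0.0897×10^-3) / 8.128×10^-7 = 1.08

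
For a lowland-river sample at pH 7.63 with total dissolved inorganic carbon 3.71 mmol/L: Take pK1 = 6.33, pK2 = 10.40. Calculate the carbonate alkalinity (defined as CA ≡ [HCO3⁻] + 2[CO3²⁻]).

CA = [HCO3⁻] + 2[CO3²⁻] = (α₁ + 2α₂)·DIC
At pH 7.63: [H⁺]/K1 = 10^-1.30 = 0.050119, K2/[H⁺] = 10^-2.77 = 0.0016982
α₁ = 1/(1 + 0.050119 + 0.0016982) = 1/1.0518 = 0.9507; α₂ = α₁·K2/[H⁺] = 0.001615
α₁ + 2α₂ = 0.9540
CA = 0.9540 × 3.71 = 3.54 mmol/L

CA = 3.54 mmol/L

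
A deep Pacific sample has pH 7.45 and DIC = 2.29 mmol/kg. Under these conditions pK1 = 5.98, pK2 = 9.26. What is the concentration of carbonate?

α₂ = 1 / (1 + [H⁺]/K2 + [H⁺]²/(K1K2)) = 1 / (1 + 10^+1.81 + 10^+0.34)
   = 1 / (1 + 64.565 + 2.1878) = 1/67.753 = 0.01476
[CO3²⁻] = α₂ × DIC = 0.01476 × 2.29 = 0.0338 mmol/kg

[CO3²⁻] = 0.0338 mmol/kg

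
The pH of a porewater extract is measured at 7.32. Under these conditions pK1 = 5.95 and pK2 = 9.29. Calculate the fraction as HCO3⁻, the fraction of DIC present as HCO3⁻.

α₁ = 0.949

α₁ = 1 / (1 + [H⁺]/K1 + K2/[H⁺]) = 1 / (1 + 10^-1.37 + 10^-1.97)
   = 1 / (1 + 0.042658 + 0.010715) = 1/1.0534 = 0.9493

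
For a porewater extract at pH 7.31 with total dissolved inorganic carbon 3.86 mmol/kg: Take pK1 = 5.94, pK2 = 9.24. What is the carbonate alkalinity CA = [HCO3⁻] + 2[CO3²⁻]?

CA = 3.75 mmol/kg

CA = [HCO3⁻] + 2[CO3²⁻] = (α₁ + 2α₂)·DIC
At pH 7.31: [H⁺]/K1 = 10^-1.37 = 0.042658, K2/[H⁺] = 10^-1.93 = 0.011749
α₁ = 1/(1 + 0.042658 + 0.011749) = 1/1.0544 = 0.9484; α₂ = α₁·K2/[H⁺] = 0.01114
α₁ + 2α₂ = 0.9707
CA = 0.9707 × 3.86 = 3.75 mmol/kg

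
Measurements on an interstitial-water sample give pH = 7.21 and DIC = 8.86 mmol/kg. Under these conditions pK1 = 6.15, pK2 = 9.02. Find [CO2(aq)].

[CO2*] = 0.700 mmol/kg

α₀ = 1 / (1 + K1/[H⁺] + K1K2/[H⁺]²) = 1 / (1 + 10^+1.06 + 10^-0.75)
   = 1 / (1 + 11.482 + 0.17783) = 1/12.659 = 0.07899
[CO2*] = α₀ × DIC = 0.07899 × 8.86 = 0.700 mmol/kg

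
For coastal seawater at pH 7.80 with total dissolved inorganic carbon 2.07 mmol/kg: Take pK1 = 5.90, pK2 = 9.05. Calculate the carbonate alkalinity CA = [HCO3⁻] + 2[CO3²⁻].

CA = 2.15 mmol/kg

CA = [HCO3⁻] + 2[CO3²⁻] = (α₁ + 2α₂)·DIC
At pH 7.80: [H⁺]/K1 = 10^-1.90 = 0.012589, K2/[H⁺] = 10^-1.25 = 0.056234
α₁ = 1/(1 + 0.012589 + 0.056234) = 1/1.0688 = 0.9356; α₂ = α₁·K2/[H⁺] = 0.05261
α₁ + 2α₂ = 1.0408
CA = 1.0408 × 2.07 = 2.15 mmol/kg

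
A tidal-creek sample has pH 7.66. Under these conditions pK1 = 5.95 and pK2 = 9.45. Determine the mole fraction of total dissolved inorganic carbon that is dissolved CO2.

α₀ = 1 / (1 + K1/[H⁺] + K1K2/[H⁺]²) = 1 / (1 + 10^+1.71 + 10^-0.08)
   = 1 / (1 + 51.286 + 0.83176) = 1/53.118 = 0.01883

α₀ = 0.0188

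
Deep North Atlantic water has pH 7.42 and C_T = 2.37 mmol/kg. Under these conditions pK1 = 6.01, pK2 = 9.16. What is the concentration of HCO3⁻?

α₁ = 1 / (1 + [H⁺]/K1 + K2/[H⁺]) = 1 / (1 + 10^-1.41 + 10^-1.74)
   = 1 / (1 + 0.038905 + 0.018197) = 1/1.0571 = 0.9460
[HCO3⁻] = α₁ × DIC = 0.9460 × 2.37 = 2.24 mmol/kg

[HCO3⁻] = 2.24 mmol/kg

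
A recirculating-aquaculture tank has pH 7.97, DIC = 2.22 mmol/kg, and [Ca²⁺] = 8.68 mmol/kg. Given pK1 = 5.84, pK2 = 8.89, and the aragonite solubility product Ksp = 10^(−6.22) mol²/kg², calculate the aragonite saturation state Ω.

α₂ = 1 / (1 + [H⁺]/K2 + [H⁺]²/(K1K2)) = 1 / (1 + 10^+0.92 + 10^-1.21)
   = 1 / (1 + 8.3176 + 0.061660) = 1/9.3793 = 0.1066
[CO3²⁻] = α₂ × DIC = 0.1066 × 2.22 = 0.2367 mmol/kg
Ksp = 10^(−6.22) = 6.026×10^-7
Ω = [Ca²⁺][CO3²⁻]/Ksp = (8.68×10^-3)(2.367×10^-4) / 6.026×10^-7 = 3.41

Ω = 3.41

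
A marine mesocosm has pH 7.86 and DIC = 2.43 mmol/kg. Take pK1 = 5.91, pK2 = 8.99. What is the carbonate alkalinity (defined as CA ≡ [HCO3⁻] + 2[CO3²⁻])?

CA = [HCO3⁻] + 2[CO3²⁻] = (α₁ + 2α₂)·DIC
At pH 7.86: [H⁺]/K1 = 10^-1.95 = 0.011220, K2/[H⁺] = 10^-1.13 = 0.074131
α₁ = 1/(1 + 0.011220 + 0.074131) = 1/1.0854 = 0.9214; α₂ = α₁·K2/[H⁺] = 0.06830
α₁ + 2α₂ = 1.0580
CA = 1.0580 × 2.43 = 2.57 mmol/kg

CA = 2.57 mmol/kg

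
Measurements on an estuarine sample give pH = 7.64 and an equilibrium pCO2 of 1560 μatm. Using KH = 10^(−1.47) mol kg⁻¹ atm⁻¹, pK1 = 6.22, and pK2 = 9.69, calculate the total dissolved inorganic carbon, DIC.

DIC = 1.46 mmol/kg

[CO2*] = KH · pCO2 = 10^(−1.47) × 1560×10^-6 = 5.286×10^-5 mol/kg
α₀ = 1/(1 + K1/[H⁺] + K1K2/[H⁺]²) = 1/(1 + 10^+1.42 + 10^-0.63) = 0.03631
DIC = [CO2*]/α₀ = 5.286×10^-5 / 0.03631 = 1.46 mmol/kg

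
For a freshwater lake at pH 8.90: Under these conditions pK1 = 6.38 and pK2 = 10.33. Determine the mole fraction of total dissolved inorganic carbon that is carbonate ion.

α₂ = 1 / (1 + [H⁺]/K2 + [H⁺]²/(K1K2)) = 1 / (1 + 10^+1.43 + 10^-1.09)
   = 1 / (1 + 26.915 + 0.081283) = 1/27.997 = 0.03572

α₂ = 0.0357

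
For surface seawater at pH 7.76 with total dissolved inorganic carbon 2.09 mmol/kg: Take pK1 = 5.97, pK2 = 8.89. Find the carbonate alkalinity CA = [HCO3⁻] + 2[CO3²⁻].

CA = [HCO3⁻] + 2[CO3²⁻] = (α₁ + 2α₂)·DIC
At pH 7.76: [H⁺]/K1 = 10^-1.79 = 0.016218, K2/[H⁺] = 10^-1.13 = 0.074131
α₁ = 1/(1 + 0.016218 + 0.074131) = 1/1.0903 = 0.9171; α₂ = α₁·K2/[H⁺] = 0.06799
α₁ + 2α₂ = 1.0531
CA = 1.0531 × 2.09 = 2.20 mmol/kg

CA = 2.20 mmol/kg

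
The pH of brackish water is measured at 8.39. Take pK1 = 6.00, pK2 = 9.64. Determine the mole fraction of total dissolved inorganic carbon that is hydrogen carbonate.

α₁ = 0.943

α₁ = 1 / (1 + [H⁺]/K1 + K2/[H⁺]) = 1 / (1 + 10^-2.39 + 10^-1.25)
   = 1 / (1 + 0.0040738 + 0.056234) = 1/1.0603 = 0.9431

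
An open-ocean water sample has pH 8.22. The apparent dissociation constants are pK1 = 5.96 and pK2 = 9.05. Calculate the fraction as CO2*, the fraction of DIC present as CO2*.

α₀ = 1 / (1 + K1/[H⁺] + K1K2/[H⁺]²) = 1 / (1 + 10^+2.26 + 10^+1.43)
   = 1 / (1 + 181.97 + 26.915) = 1/209.89 = 0.004765

α₀ = 0.00476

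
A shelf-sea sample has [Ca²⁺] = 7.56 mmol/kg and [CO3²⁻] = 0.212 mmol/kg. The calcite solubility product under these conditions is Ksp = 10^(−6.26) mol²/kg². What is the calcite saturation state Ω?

Ksp = 10^(−6.26) = 5.495×10^-7
Ω = [Ca²⁺][CO3²⁻]/Ksp = (7.56×10^-3)(0.212×10^-3) / 5.495×10^-7 = 2.92

Ω = 2.92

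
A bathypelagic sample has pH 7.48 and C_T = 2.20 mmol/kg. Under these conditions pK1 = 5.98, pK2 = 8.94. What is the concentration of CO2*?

[CO2*] = 0.0652 mmol/kg

α₀ = 1 / (1 + K1/[H⁺] + K1K2/[H⁺]²) = 1 / (1 + 10^+1.50 + 10^+0.04)
   = 1 / (1 + 31.623 + 1.0965) = 1/33.719 = 0.02966
[CO2*] = α₀ × DIC = 0.02966 × 2.20 = 0.0652 mmol/kg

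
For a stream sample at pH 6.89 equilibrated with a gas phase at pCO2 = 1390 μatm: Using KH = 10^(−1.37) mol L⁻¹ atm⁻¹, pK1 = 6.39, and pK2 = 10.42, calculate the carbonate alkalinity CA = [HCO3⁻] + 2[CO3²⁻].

[CO2*] = KH · pCO2 = 10^(−1.37) × 1390×10^-6 = 5.929×10^-5 mol/L
α₀ = 1/(1 + K1/[H⁺] + K1K2/[H⁺]²) = 1/(1 + 10^+0.50 + 10^-3.03) = 0.2402
DIC = [CO2*]/α₀ = 5.929×10^-5 / 0.2402 = 0.2469 mmol/L
CA = (α₁ + 2α₂)·DIC = (0.7596 + 2×0.0002242) × 0.2469 = 0.188 mmol/L

CA = 0.188 mmol/L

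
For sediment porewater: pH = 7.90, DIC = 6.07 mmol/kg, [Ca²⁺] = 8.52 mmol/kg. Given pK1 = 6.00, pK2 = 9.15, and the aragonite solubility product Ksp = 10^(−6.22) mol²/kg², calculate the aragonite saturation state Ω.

Ω = 4.52

α₂ = 1 / (1 + [H⁺]/K2 + [H⁺]²/(K1K2)) = 1 / (1 + 10^+1.25 + 10^-0.65)
   = 1 / (1 + 17.783 + 0.22387) = 1/19.007 = 0.05261
[CO3²⁻] = α₂ × DIC = 0.05261 × 6.07 = 0.3194 mmol/kg
Ksp = 10^(−6.22) = 6.026×10^-7
Ω = [Ca²⁺][CO3²⁻]/Ksp = (8.52×10^-3)(3.194×10^-4) / 6.026×10^-7 = 4.52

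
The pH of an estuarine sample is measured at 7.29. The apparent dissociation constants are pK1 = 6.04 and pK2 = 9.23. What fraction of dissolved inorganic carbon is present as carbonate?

α₂ = 0.0108

α₂ = 1 / (1 + [H⁺]/K2 + [H⁺]²/(K1K2)) = 1 / (1 + 10^+1.94 + 10^+0.69)
   = 1 / (1 + 87.096 + 4.8978) = 1/92.994 = 0.01075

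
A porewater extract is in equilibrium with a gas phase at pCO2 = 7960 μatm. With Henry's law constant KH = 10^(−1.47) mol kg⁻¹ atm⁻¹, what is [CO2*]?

KH = 10^(−1.47) = 3.388×10^-2 mol kg⁻¹ atm⁻¹
[CO2*] = KH · pCO2 = 3.388×10^-2 × 7960×10^-6 atm = 2.70×10^-4 mol/kg

[CO2*] = 270 μmol/kg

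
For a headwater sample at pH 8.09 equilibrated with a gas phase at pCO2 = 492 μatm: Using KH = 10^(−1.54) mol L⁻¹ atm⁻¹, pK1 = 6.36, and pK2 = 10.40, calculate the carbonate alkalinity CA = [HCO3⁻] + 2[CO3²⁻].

[CO2*] = KH · pCO2 = 10^(−1.54) × 492×10^-6 = 1.419×10^-5 mol/L
α₀ = 1/(1 + K1/[H⁺] + K1K2/[H⁺]²) = 1/(1 + 10^+1.73 + 10^-0.58) = 0.01819
DIC = [CO2*]/α₀ = 1.419×10^-5 / 0.01819 = 0.7799 mmol/L
CA = (α₁ + 2α₂)·DIC = (0.9770 + 2×0.004785) × 0.7799 = 0.769 mmol/L

CA = 0.769 mmol/L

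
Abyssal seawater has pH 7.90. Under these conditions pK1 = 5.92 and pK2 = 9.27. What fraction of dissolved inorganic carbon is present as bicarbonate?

α₁ = 1 / (1 + [H⁺]/K1 + K2/[H⁺]) = 1 / (1 + 10^-1.98 + 10^-1.37)
   = 1 / (1 + 0.010471 + 0.042658) = 1/1.0531 = 0.9496

α₁ = 0.950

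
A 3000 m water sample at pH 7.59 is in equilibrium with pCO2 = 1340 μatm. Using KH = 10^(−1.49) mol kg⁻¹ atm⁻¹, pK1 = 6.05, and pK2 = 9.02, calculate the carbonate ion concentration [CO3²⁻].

[CO2*] = KH · pCO2 = 10^(−1.49) × 1340×10^-6 = 4.336×10^-5 mol/kg
α₀ = 1/(1 + K1/[H⁺] + K1K2/[H⁺]²) = 1/(1 + 10^+1.54 + 10^+0.11) = 0.02705
DIC = [CO2*]/α₀ = 4.336×10^-5 / 0.02705 = 1.603 mmol/kg
[CO3²⁻] = α₂·DIC; α₂ = 0.03485, so [CO3²⁻] = 0.03485 × 1.603 = 0.0559 mmol/kg

[CO3²⁻] = 0.0559 mmol/kg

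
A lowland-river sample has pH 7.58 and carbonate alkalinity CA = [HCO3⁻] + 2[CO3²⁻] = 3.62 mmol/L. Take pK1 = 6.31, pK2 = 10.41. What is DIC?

DIC = 3.81 mmol/L

CA = [HCO3⁻] + 2[CO3²⁻] = (α₁ + 2α₂)·DIC
At pH 7.58: [H⁺]/K1 = 10^-1.27 = 0.053703, K2/[H⁺] = 10^-2.83 = 0.0014791
α₁ = 1/(1 + 0.053703 + 0.0014791) = 1/1.0552 = 0.9477; α₂ = α₁·K2/[H⁺] = 0.001402
α₁ + 2α₂ = 0.9505
DIC = CA / (α₁ + 2α₂) = 3.62 / 0.9505 = 3.81 mmol/L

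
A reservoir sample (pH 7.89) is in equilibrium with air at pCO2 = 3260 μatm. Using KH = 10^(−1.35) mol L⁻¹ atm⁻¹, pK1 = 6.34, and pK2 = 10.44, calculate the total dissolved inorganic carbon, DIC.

DIC = 5.33 mmol/L

[CO2*] = KH · pCO2 = 10^(−1.35) × 3260×10^-6 = 1.456×10^-4 mol/L
α₀ = 1/(1 + K1/[H⁺] + K1K2/[H⁺]²) = 1/(1 + 10^+1.55 + 10^-1.00) = 0.02734
DIC = [CO2*]/α₀ = 1.456×10^-4 / 0.02734 = 5.33 mmol/L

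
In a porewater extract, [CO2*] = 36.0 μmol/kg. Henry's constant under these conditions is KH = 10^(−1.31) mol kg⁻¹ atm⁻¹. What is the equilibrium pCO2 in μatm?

KH = 10^(−1.31) = 4.898×10^-2 mol kg⁻¹ atm⁻¹
pCO2 = [CO2*]/KH = 36.0×10^-6 / 4.898×10^-2 = 7.35×10^-4 atm = 735 μatm

pCO2 = 735 μatm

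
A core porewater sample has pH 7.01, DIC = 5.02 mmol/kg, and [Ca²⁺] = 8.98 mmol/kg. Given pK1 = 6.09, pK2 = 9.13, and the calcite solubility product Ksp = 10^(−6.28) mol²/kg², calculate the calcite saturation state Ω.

Ω = 0.578

α₂ = 1 / (1 + [H⁺]/K2 + [H⁺]²/(K1K2)) = 1 / (1 + 10^+2.12 + 10^+1.20)
   = 1 / (1 + 131.83 + 15.849) = 1/148.67 = 0.006726
[CO3²⁻] = α₂ × DIC = 0.006726 × 5.02 = 0.03377 mmol/kg
Ksp = 10^(−6.28) = 5.248×10^-7
Ω = [Ca²⁺][CO3²⁻]/Ksp = (8.98×10^-3)(3.377×10^-5) / 5.248×10^-7 = 0.578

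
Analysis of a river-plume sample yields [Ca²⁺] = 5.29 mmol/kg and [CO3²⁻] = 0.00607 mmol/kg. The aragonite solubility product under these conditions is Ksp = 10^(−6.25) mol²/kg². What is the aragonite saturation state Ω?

Ksp = 10^(−6.25) = 5.623×10^-7
Ω = [Ca²⁺][CO3²⁻]/Ksp = (5.29×10^-3)(0.00607×10^-3) / 5.623×10^-7 = 0.0571

Ω = 0.0571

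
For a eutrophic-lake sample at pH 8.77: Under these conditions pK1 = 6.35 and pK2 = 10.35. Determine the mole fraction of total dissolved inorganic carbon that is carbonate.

α₂ = 1 / (1 + [H⁺]/K2 + [H⁺]²/(K1K2)) = 1 / (1 + 10^+1.58 + 10^-0.84)
   = 1 / (1 + 38.019 + 0.14454) = 1/39.163 = 0.02553

α₂ = 0.0255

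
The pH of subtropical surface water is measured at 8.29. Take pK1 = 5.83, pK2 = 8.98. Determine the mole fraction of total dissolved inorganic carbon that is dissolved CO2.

α₀ = 1 / (1 + K1/[H⁺] + K1K2/[H⁺]²) = 1 / (1 + 10^+2.46 + 10^+1.77)
   = 1 / (1 + 288.40 + 58.884) = 1/348.29 = 0.002871

α₀ = 0.00287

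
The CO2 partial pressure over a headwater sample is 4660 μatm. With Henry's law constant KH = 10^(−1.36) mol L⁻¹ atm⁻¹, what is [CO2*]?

KH = 10^(−1.36) = 4.365×10^-2 mol L⁻¹ atm⁻¹
[CO2*] = KH · pCO2 = 4.365×10^-2 × 4660×10^-6 atm = 2.03×10^-4 mol/L

[CO2*] = 203 μmol/L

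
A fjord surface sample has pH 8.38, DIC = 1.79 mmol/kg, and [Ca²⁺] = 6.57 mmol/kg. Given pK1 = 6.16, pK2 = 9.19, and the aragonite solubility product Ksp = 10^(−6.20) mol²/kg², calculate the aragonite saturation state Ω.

α₂ = 1 / (1 + [H⁺]/K2 + [H⁺]²/(K1K2)) = 1 / (1 + 10^+0.81 + 10^-1.41)
   = 1 / (1 + 6.4565 + 0.038905) = 1/7.4954 = 0.1334
[CO3²⁻] = α₂ × DIC = 0.1334 × 1.79 = 0.2388 mmol/kg
Ksp = 10^(−6.20) = 6.310×10^-7
Ω = [Ca²⁺][CO3²⁻]/Ksp = (6.57×10^-3)(2.388×10^-4) / 6.310×10^-7 = 2.49

Ω = 2.49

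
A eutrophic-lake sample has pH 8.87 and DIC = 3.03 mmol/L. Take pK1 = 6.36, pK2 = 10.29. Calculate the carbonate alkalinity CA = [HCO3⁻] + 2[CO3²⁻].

CA = [HCO3⁻] + 2[CO3²⁻] = (α₁ + 2α₂)·DIC
At pH 8.87: [H⁺]/K1 = 10^-2.51 = 0.0030903, K2/[H⁺] = 10^-1.42 = 0.038019
α₁ = 1/(1 + 0.0030903 + 0.038019) = 1/1.0411 = 0.9605; α₂ = α₁·K2/[H⁺] = 0.03652
α₁ + 2α₂ = 1.0335
CA = 1.0335 × 3.03 = 3.13 mmol/L

CA = 3.13 mmol/L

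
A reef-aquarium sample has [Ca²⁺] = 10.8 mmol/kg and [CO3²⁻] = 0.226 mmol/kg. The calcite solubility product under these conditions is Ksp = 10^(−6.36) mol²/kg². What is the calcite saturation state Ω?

Ω = 5.59

Ksp = 10^(−6.36) = 4.365×10^-7
Ω = [Ca²⁺][CO3²⁻]/Ksp = (10.8×10^-3)(0.226×10^-3) / 4.365×10^-7 = 5.59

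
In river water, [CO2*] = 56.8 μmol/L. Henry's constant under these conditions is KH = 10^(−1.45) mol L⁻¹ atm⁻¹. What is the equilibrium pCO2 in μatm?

pCO2 = 1600 μatm

KH = 10^(−1.45) = 3.548×10^-2 mol L⁻¹ atm⁻¹
pCO2 = [CO2*]/KH = 56.8×10^-6 / 3.548×10^-2 = 1.60×10^-3 atm = 1600 μatm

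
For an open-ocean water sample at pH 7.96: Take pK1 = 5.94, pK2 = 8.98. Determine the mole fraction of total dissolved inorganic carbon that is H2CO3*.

α₀ = 1 / (1 + K1/[H⁺] + K1K2/[H⁺]²) = 1 / (1 + 10^+2.02 + 10^+1.00)
   = 1 / (1 + 104.71 + 10.000) = 1/115.71 = 0.008642

α₀ = 0.00864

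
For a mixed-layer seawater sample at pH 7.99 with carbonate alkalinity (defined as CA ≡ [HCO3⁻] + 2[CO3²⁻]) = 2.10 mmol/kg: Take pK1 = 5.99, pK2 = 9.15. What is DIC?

CA = [HCO3⁻] + 2[CO3²⁻] = (α₁ + 2α₂)·DIC
At pH 7.99: [H⁺]/K1 = 10^-2.00 = 0.010000, K2/[H⁺] = 10^-1.16 = 0.069183
α₁ = 1/(1 + 0.010000 + 0.069183) = 1/1.0792 = 0.9266; α₂ = α₁·K2/[H⁺] = 0.06411
α₁ + 2α₂ = 1.0548
DIC = CA / (α₁ + 2α₂) = 2.10 / 1.0548 = 1.99 mmol/kg

DIC = 1.99 mmol/kg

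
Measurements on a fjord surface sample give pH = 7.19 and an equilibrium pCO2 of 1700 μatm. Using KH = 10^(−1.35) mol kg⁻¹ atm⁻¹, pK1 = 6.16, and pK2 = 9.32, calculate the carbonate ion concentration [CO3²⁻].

[CO2*] = KH · pCO2 = 10^(−1.35) × 1700×10^-6 = 7.594×10^-5 mol/kg
α₀ = 1/(1 + K1/[H⁺] + K1K2/[H⁺]²) = 1/(1 + 10^+1.03 + 10^-1.10) = 0.08478
DIC = [CO2*]/α₀ = 7.594×10^-5 / 0.08478 = 0.8956 mmol/kg
[CO3²⁻] = α₂·DIC; α₂ = 0.006735, so [CO3²⁻] = 0.006735 × 0.8956 = 0.00603 mmol/kg = 6.03 μmol/kg

[CO3²⁻] = 6.03 μmol/kg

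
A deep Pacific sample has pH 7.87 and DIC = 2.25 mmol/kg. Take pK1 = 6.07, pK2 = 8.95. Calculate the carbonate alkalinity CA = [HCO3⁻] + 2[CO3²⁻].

CA = [HCO3⁻] + 2[CO3²⁻] = (α₁ + 2α₂)·DIC
At pH 7.87: [H⁺]/K1 = 10^-1.80 = 0.015849, K2/[H⁺] = 10^-1.08 = 0.083176
α₁ = 1/(1 + 0.015849 + 0.083176) = 1/1.0990 = 0.9099; α₂ = α₁·K2/[H⁺] = 0.07568
α₁ + 2α₂ = 1.0613
CA = 1.0613 × 2.25 = 2.39 mmol/kg

CA = 2.39 mmol/kg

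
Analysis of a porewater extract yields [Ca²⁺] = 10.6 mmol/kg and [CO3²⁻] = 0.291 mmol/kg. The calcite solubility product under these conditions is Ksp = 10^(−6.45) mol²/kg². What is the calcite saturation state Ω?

Ksp = 10^(−6.45) = 3.548×10^-7
Ω = [Ca²⁺][CO3²⁻]/Ksp = (10.6×10^-3)(0.291×10^-3) / 3.548×10^-7 = 8.69

Ω = 8.69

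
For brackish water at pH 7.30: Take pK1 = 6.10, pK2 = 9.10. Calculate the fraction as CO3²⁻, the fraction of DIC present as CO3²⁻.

α₂ = 1 / (1 + [H⁺]/K2 + [H⁺]²/(K1K2)) = 1 / (1 + 10^+1.80 + 10^+0.60)
   = 1 / (1 + 63.096 + 3.9811) = 1/68.077 = 0.01469

α₂ = 0.0147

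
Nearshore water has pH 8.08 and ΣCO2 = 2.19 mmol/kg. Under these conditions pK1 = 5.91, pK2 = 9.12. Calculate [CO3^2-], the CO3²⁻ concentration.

[CO3²⁻] = 0.182 mmol/kg

α₂ = 1 / (1 + [H⁺]/K2 + [H⁺]²/(K1K2)) = 1 / (1 + 10^+1.04 + 10^-1.13)
   = 1 / (1 + 10.965 + 0.074131) = 1/12.039 = 0.08306
[CO3²⁻] = α₂ × DIC = 0.08306 × 2.19 = 0.182 mmol/kg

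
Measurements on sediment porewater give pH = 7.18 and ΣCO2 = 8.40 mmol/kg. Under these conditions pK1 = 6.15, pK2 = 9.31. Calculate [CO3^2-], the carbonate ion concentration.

[CO3²⁻] = 0.0566 mmol/kg

α₂ = 1 / (1 + [H⁺]/K2 + [H⁺]²/(K1K2)) = 1 / (1 + 10^+2.13 + 10^+1.10)
   = 1 / (1 + 134.90 + 12.589) = 1/148.49 = 0.006735
[CO3²⁻] = α₂ × DIC = 0.006735 × 8.40 = 0.0566 mmol/kg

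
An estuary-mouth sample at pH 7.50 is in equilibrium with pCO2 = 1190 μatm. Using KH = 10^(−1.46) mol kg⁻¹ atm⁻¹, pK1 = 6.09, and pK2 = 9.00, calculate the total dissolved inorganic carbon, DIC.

[CO2*] = KH · pCO2 = 10^(−1.46) × 1190×10^-6 = 4.126×10^-5 mol/kg
α₀ = 1/(1 + K1/[H⁺] + K1K2/[H⁺]²) = 1/(1 + 10^+1.41 + 10^-0.09) = 0.03634
DIC = [CO2*]/α₀ = 4.126×10^-5 / 0.03634 = 1.14 mmol/kg

DIC = 1.14 mmol/kg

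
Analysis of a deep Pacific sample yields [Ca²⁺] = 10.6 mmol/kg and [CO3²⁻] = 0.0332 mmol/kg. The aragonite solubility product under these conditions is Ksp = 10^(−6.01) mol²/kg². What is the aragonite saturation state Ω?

Ω = 0.360

Ksp = 10^(−6.01) = 9.772×10^-7
Ω = [Ca²⁺][CO3²⁻]/Ksp = (10.6×10^-3)(0.0332×10^-3) / 9.772×10^-7 = 0.360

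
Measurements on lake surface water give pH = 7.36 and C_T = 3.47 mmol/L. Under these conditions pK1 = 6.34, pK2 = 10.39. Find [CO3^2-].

α₂ = 1 / (1 + [H⁺]/K2 + [H⁺]²/(K1K2)) = 1 / (1 + 10^+3.03 + 10^+2.01)
   = 1 / (1 + 1071.5 + 102.33) = 1/1174.8 = 0.0008512
[CO3²⁻] = α₂ × DIC = 0.0008512 × 3.47 = 0.00295 mmol/L = 2.95 μmol/L

[CO3²⁻] = 2.95 μmol/L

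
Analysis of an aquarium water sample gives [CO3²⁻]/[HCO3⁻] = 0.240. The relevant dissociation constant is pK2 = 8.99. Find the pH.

From K2 = [H⁺][CO3²⁻]/[HCO3⁻]:  pH = pK2 + log₁₀([CO3²⁻]/[HCO3⁻])
log₁₀(0.240) = -0.620
pH = 8.99 + (-0.620) = 8.37

pH = 8.37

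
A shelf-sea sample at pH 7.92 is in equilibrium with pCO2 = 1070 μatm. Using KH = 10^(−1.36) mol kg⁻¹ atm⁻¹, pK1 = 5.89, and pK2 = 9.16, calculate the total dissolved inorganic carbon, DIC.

[CO2*] = KH · pCO2 = 10^(−1.36) × 1070×10^-6 = 4.671×10^-5 mol/kg
α₀ = 1/(1 + K1/[H⁺] + K1K2/[H⁺]²) = 1/(1 + 10^+2.03 + 10^+0.79) = 0.008748
DIC = [CO2*]/α₀ = 4.671×10^-5 / 0.008748 = 5.34 mmol/kg

DIC = 5.34 mmol/kg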